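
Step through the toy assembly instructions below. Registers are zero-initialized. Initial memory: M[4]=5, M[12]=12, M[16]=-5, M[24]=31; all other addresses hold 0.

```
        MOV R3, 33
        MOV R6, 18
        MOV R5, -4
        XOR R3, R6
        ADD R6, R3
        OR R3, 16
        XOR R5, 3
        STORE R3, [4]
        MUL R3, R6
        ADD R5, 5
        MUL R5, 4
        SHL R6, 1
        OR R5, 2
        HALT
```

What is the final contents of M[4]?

51

R3=33
R6=18
R5=-4
R3=33^18=51
R6=18+51=69
R3=51|16=51
R5=(-4)^3=-1
STORE R3, [4] → M[4]=51
R3=51*69=3519
R5=(-1)+5=4
R5=4*4=16
R6=69<<1=138
R5=16|2=18
halt.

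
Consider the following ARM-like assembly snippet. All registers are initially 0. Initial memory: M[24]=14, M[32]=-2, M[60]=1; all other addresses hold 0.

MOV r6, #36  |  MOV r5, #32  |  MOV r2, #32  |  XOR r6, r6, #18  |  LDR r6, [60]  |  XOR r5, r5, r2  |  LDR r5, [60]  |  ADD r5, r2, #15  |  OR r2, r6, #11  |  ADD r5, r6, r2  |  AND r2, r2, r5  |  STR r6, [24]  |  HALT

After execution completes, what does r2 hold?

8

after MOV r6, #36: r6=36
after MOV r5, #32: r5=32
after MOV r2, #32: r2=32
after XOR r6, r6, #18: r6=36^18=54
after LDR r6, [60]: r6=M[60]=1
after XOR r5, r5, r2: r5=32^32=0
after LDR r5, [60]: r5=M[60]=1
after ADD r5, r2, #15: r5=32+15=47
after OR r2, r6, #11: r2=1|11=11
after ADD r5, r6, r2: r5=1+11=12
after AND r2, r2, r5: r2=11&12=8
STR r6, [24] → M[24]=1
halt.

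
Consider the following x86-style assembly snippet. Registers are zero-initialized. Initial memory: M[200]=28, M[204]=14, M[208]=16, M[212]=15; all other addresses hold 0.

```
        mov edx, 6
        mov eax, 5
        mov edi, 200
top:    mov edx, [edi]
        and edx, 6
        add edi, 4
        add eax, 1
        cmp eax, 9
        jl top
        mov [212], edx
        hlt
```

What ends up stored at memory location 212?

mov edx, 6 → edx=6
mov eax, 5 → eax=5
mov edi, 200 → edi=200
mov edx, [edi] → edx=M[200]=28
and edx, 6 → edx=28&6=4
add edi, 4 → edi=200+4=204
add eax, 1 → eax=5+1=6
cmp eax, 9  (cmp 6,9)
jl top: taken
mov edx, [edi] → edx=M[204]=14
and edx, 6 → edx=14&6=6
add edi, 4 → edi=204+4=208
add eax, 1 → eax=6+1=7
cmp eax, 9  (cmp 7,9)
jl top: taken
mov edx, [edi] → edx=M[208]=16
and edx, 6 → edx=16&6=0
add edi, 4 → edi=208+4=212
add eax, 1 → eax=7+1=8
cmp eax, 9  (cmp 8,9)
jl top: taken
mov edx, [edi] → edx=M[212]=15
and edx, 6 → edx=15&6=6
add edi, 4 → edi=212+4=216
add eax, 1 → eax=8+1=9
cmp eax, 9  (cmp 9,9)
jl top: not taken
mov [212], edx → M[212]=6
halt.

6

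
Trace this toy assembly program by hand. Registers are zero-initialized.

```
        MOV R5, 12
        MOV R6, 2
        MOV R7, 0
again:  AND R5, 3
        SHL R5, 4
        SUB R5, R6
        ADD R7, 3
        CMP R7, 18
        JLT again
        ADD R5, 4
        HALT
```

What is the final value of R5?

34

MOV R5, 12 → R5=12
MOV R6, 2 → R6=2
MOV R7, 0 → R7=0
AND R5, 3 → R5=12&3=0
SHL R5, 4 → R5=0<<4=0
SUB R5, R6 → R5=0-2=-2
ADD R7, 3 → R7=0+3=3
CMP R7, 18  (cmp 3,18)
JLT again: taken
AND R5, 3 → R5=(-2)&3=2
SHL R5, 4 → R5=2<<4=32
SUB R5, R6 → R5=32-2=30
ADD R7, 3 → R7=3+3=6
CMP R7, 18  (cmp 6,18)
JLT again: taken
AND R5, 3 → R5=30&3=2
SHL R5, 4 → R5=2<<4=32
SUB R5, R6 → R5=32-2=30
ADD R7, 3 → R7=6+3=9
CMP R7, 18  (cmp 9,18)
JLT again: taken
AND R5, 3 → R5=30&3=2
SHL R5, 4 → R5=2<<4=32
SUB R5, R6 → R5=32-2=30
ADD R7, 3 → R7=9+3=12
CMP R7, 18  (cmp 12,18)
JLT again: taken
AND R5, 3 → R5=30&3=2
SHL R5, 4 → R5=2<<4=32
SUB R5, R6 → R5=32-2=30
ADD R7, 3 → R7=12+3=15
CMP R7, 18  (cmp 15,18)
JLT again: taken
AND R5, 3 → R5=30&3=2
SHL R5, 4 → R5=2<<4=32
SUB R5, R6 → R5=32-2=30
ADD R7, 3 → R7=15+3=18
CMP R7, 18  (cmp 18,18)
JLT again: not taken
ADD R5, 4 → R5=30+4=34
halt.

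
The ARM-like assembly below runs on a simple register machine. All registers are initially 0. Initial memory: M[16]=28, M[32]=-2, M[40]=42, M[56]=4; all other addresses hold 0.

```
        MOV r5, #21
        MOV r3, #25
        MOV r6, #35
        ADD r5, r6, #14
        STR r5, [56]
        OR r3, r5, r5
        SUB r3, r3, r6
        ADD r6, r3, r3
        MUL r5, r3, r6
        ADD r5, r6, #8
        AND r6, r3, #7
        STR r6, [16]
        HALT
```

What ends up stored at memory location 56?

49

r5=21
r3=25
r6=35
r5=35+14=49
STR r5, [56] → M[56]=49
r3=49|49=49
r3=49-35=14
r6=14+14=28
r5=14*28=392
r5=28+8=36
r6=14&7=6
STR r6, [16] → M[16]=6
halt.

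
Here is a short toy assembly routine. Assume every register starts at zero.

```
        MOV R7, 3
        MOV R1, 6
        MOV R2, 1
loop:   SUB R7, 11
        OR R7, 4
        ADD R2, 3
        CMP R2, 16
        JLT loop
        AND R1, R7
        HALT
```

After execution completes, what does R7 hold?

-36

after MOV R7, 3: R7=3
after MOV R1, 6: R1=6
after MOV R2, 1: R2=1
after SUB R7, 11: R7=3-11=-8
after OR R7, 4: R7=(-8)|4=-4
after ADD R2, 3: R2=1+3=4
CMP R2, 16  (cmp 4,16)
JLT loop: taken
after SUB R7, 11: R7=(-4)-11=-15
after OR R7, 4: R7=(-15)|4=-11
after ADD R2, 3: R2=4+3=7
CMP R2, 16  (cmp 7,16)
JLT loop: taken
after SUB R7, 11: R7=(-11)-11=-22
after OR R7, 4: R7=(-22)|4=-18
after ADD R2, 3: R2=7+3=10
CMP R2, 16  (cmp 10,16)
JLT loop: taken
after SUB R7, 11: R7=(-18)-11=-29
after OR R7, 4: R7=(-29)|4=-25
after ADD R2, 3: R2=10+3=13
CMP R2, 16  (cmp 13,16)
JLT loop: taken
after SUB R7, 11: R7=(-25)-11=-36
after OR R7, 4: R7=(-36)|4=-36
after ADD R2, 3: R2=13+3=16
CMP R2, 16  (cmp 16,16)
JLT loop: not taken
after AND R1, R7: R1=6&(-36)=4
halt.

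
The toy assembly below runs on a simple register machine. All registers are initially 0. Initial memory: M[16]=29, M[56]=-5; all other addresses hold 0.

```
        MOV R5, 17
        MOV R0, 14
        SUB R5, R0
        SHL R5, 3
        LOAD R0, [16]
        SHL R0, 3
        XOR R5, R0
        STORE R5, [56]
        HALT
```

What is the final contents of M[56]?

240

MOV R5, 17 → R5=17
MOV R0, 14 → R0=14
SUB R5, R0 → R5=17-14=3
SHL R5, 3 → R5=3<<3=24
LOAD R0, [16] → R0=M[16]=29
SHL R0, 3 → R0=29<<3=232
XOR R5, R0 → R5=24^232=240
STORE R5, [56] → M[56]=240
halt.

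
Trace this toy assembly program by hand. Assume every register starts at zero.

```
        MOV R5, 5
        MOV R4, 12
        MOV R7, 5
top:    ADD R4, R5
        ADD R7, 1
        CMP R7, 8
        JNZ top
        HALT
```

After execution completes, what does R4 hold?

27

MOV R5, 5 → R5=5
MOV R4, 12 → R4=12
MOV R7, 5 → R7=5
ADD R4, R5 → R4=12+5=17
ADD R7, 1 → R7=5+1=6
CMP R7, 8  (cmp 6,8)
JNZ top: taken
ADD R4, R5 → R4=17+5=22
ADD R7, 1 → R7=6+1=7
CMP R7, 8  (cmp 7,8)
JNZ top: taken
ADD R4, R5 → R4=22+5=27
ADD R7, 1 → R7=7+1=8
CMP R7, 8  (cmp 8,8)
JNZ top: not taken
halt.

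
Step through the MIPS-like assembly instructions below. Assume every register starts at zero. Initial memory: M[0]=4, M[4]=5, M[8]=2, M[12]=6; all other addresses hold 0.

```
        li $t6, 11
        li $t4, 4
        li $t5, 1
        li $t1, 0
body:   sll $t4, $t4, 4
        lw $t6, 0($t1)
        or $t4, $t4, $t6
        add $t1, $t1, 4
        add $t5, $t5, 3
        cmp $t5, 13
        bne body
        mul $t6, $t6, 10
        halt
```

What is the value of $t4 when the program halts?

279846

li $t6, 11 → $t6=11
li $t4, 4 → $t4=4
li $t5, 1 → $t5=1
li $t1, 0 → $t1=0
sll $t4, $t4, 4 → $t4=4<<4=64
lw $t6, 0($t1) → $t6=M[0]=4
or $t4, $t4, $t6 → $t4=64|4=68
add $t1, $t1, 4 → $t1=0+4=4
add $t5, $t5, 3 → $t5=1+3=4
cmp $t5, 13  (cmp 4,13)
bne body: taken
sll $t4, $t4, 4 → $t4=68<<4=1088
lw $t6, 0($t1) → $t6=M[4]=5
or $t4, $t4, $t6 → $t4=1088|5=1093
add $t1, $t1, 4 → $t1=4+4=8
add $t5, $t5, 3 → $t5=4+3=7
cmp $t5, 13  (cmp 7,13)
bne body: taken
sll $t4, $t4, 4 → $t4=1093<<4=17488
lw $t6, 0($t1) → $t6=M[8]=2
or $t4, $t4, $t6 → $t4=17488|2=17490
add $t1, $t1, 4 → $t1=8+4=12
add $t5, $t5, 3 → $t5=7+3=10
cmp $t5, 13  (cmp 10,13)
bne body: taken
sll $t4, $t4, 4 → $t4=17490<<4=279840
lw $t6, 0($t1) → $t6=M[12]=6
or $t4, $t4, $t6 → $t4=279840|6=279846
add $t1, $t1, 4 → $t1=12+4=16
add $t5, $t5, 3 → $t5=10+3=13
cmp $t5, 13  (cmp 13,13)
bne body: not taken
mul $t6, $t6, 10 → $t6=6*10=60
halt.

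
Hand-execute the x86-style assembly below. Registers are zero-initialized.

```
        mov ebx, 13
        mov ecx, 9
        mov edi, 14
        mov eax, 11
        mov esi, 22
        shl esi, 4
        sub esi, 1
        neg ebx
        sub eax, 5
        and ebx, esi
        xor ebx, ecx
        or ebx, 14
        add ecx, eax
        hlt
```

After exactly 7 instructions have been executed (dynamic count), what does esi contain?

351

ebx=13
ecx=9
edi=14
eax=11
esi=22
esi=22<<4=352
esi=352-1=351
After step 7: esi = 351.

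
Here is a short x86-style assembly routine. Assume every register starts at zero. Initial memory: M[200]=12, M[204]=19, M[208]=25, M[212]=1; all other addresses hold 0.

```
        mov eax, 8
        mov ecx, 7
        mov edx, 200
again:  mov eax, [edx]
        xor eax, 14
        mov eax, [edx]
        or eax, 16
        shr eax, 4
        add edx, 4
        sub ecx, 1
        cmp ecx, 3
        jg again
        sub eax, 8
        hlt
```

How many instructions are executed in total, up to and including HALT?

41

eax=8
ecx=7
edx=200
eax=M[200]=12
eax=12^14=2
eax=M[200]=12
eax=12|16=28
eax=28>>4=1
edx=200+4=204
ecx=7-1=6
cmp ecx, 3  (cmp 6,3)
jg again: taken
eax=M[204]=19
eax=19^14=29
eax=M[204]=19
eax=19|16=19
eax=19>>4=1
edx=204+4=208
ecx=6-1=5
cmp ecx, 3  (cmp 5,3)
jg again: taken
eax=M[208]=25
eax=25^14=23
eax=M[208]=25
eax=25|16=25
eax=25>>4=1
edx=208+4=212
ecx=5-1=4
cmp ecx, 3  (cmp 4,3)
jg again: taken
eax=M[212]=1
eax=1^14=15
eax=M[212]=1
eax=1|16=17
eax=17>>4=1
edx=212+4=216
ecx=4-1=3
cmp ecx, 3  (cmp 3,3)
jg again: not taken
eax=1-8=-7
halt.
Total executed instructions: 41.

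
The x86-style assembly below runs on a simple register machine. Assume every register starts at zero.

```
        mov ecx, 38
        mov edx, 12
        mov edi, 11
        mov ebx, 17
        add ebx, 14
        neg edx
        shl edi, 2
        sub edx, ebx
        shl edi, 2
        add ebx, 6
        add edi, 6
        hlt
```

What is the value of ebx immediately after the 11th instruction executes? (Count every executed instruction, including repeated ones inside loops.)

after mov ecx, 38: ecx=38
after mov edx, 12: edx=12
after mov edi, 11: edi=11
after mov ebx, 17: ebx=17
after add ebx, 14: ebx=17+14=31
after neg edx: edx=-(12)=-12
after shl edi, 2: edi=11<<2=44
after sub edx, ebx: edx=(-12)-31=-43
after shl edi, 2: edi=44<<2=176
after add ebx, 6: ebx=31+6=37
after add edi, 6: edi=176+6=182
After step 11: ebx = 37.

37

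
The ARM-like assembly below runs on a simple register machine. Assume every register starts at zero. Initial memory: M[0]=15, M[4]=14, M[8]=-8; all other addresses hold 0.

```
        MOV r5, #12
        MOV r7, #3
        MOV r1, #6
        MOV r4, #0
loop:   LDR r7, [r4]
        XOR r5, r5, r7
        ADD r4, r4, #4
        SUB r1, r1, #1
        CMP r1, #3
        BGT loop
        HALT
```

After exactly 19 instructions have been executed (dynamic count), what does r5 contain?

-11

r5=12
r7=3
r1=6
r4=0
r7=M[0]=15
r5=12^15=3
r4=0+4=4
r1=6-1=5
CMP r1, #3  (cmp 5,3)
BGT loop: taken
r7=M[4]=14
r5=3^14=13
r4=4+4=8
r1=5-1=4
CMP r1, #3  (cmp 4,3)
BGT loop: taken
r7=M[8]=-8
r5=13^(-8)=-11
r4=8+4=12
After step 19: r5 = -11.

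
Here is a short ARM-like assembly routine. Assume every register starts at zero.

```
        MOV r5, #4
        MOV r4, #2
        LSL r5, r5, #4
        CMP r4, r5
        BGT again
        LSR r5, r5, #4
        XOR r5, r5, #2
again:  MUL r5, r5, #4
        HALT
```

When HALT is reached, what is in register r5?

after MOV r5, #4: r5=4
after MOV r4, #2: r4=2
after LSL r5, r5, #4: r5=4<<4=64
CMP r4, r5  (cmp 2,64)
BGT again: not taken
after LSR r5, r5, #4: r5=64>>4=4
after XOR r5, r5, #2: r5=4^2=6
after MUL r5, r5, #4: r5=6*4=24
halt.

24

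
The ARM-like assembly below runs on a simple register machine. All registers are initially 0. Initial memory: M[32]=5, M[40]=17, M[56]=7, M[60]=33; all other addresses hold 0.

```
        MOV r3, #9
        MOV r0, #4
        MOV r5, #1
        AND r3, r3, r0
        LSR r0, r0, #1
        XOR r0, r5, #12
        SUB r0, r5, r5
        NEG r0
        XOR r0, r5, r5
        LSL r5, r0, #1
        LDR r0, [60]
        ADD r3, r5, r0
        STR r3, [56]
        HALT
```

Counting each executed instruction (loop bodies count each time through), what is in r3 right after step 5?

0

MOV r3, #9 → r3=9
MOV r0, #4 → r0=4
MOV r5, #1 → r5=1
AND r3, r3, r0 → r3=9&4=0
LSR r0, r0, #1 → r0=4>>1=2
After step 5: r3 = 0.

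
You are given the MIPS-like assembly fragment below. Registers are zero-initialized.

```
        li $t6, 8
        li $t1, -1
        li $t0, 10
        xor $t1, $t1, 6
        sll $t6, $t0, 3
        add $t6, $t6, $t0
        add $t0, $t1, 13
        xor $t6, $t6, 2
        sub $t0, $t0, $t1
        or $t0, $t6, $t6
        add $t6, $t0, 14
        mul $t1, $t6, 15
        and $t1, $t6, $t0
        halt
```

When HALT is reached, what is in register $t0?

88

$t6=8
$t1=-1
$t0=10
$t1=(-1)^6=-7
$t6=10<<3=80
$t6=80+10=90
$t0=(-7)+13=6
$t6=90^2=88
$t0=6-(-7)=13
$t0=88|88=88
$t6=88+14=102
$t1=102*15=1530
$t1=102&88=64
halt.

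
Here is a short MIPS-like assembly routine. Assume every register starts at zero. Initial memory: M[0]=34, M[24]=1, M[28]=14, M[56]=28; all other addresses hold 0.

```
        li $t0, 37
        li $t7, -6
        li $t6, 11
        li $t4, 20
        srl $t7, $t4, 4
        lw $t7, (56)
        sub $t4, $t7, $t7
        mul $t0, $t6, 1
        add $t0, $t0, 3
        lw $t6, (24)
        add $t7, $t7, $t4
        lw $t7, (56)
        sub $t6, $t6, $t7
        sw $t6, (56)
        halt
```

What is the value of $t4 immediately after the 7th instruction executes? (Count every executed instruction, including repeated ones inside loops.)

0

after li $t0, 37: $t0=37
after li $t7, -6: $t7=-6
after li $t6, 11: $t6=11
after li $t4, 20: $t4=20
after srl $t7, $t4, 4: $t7=20>>4=1
after lw $t7, (56): $t7=M[56]=28
after sub $t4, $t7, $t7: $t4=28-28=0
After step 7: $t4 = 0.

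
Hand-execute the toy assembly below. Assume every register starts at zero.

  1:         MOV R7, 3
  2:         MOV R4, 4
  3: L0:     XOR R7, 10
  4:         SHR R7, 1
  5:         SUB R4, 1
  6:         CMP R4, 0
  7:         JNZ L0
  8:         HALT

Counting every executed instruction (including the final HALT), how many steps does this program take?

23

after MOV R7, 3: R7=3
after MOV R4, 4: R4=4
after XOR R7, 10: R7=3^10=9
after SHR R7, 1: R7=9>>1=4
after SUB R4, 1: R4=4-1=3
CMP R4, 0  (cmp 3,0)
JNZ L0: taken
after XOR R7, 10: R7=4^10=14
after SHR R7, 1: R7=14>>1=7
after SUB R4, 1: R4=3-1=2
CMP R4, 0  (cmp 2,0)
JNZ L0: taken
after XOR R7, 10: R7=7^10=13
after SHR R7, 1: R7=13>>1=6
after SUB R4, 1: R4=2-1=1
CMP R4, 0  (cmp 1,0)
JNZ L0: taken
after XOR R7, 10: R7=6^10=12
after SHR R7, 1: R7=12>>1=6
after SUB R4, 1: R4=1-1=0
CMP R4, 0  (cmp 0,0)
JNZ L0: not taken
halt.
Total executed instructions: 23.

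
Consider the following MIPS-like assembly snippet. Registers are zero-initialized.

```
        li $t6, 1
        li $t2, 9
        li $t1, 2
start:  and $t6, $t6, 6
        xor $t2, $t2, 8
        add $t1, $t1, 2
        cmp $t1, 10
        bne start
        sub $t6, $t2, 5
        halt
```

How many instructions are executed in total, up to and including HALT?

25

after li $t6, 1: $t6=1
after li $t2, 9: $t2=9
after li $t1, 2: $t1=2
after and $t6, $t6, 6: $t6=1&6=0
after xor $t2, $t2, 8: $t2=9^8=1
after add $t1, $t1, 2: $t1=2+2=4
cmp $t1, 10  (cmp 4,10)
bne start: taken
after and $t6, $t6, 6: $t6=0&6=0
after xor $t2, $t2, 8: $t2=1^8=9
after add $t1, $t1, 2: $t1=4+2=6
cmp $t1, 10  (cmp 6,10)
bne start: taken
after and $t6, $t6, 6: $t6=0&6=0
after xor $t2, $t2, 8: $t2=9^8=1
after add $t1, $t1, 2: $t1=6+2=8
cmp $t1, 10  (cmp 8,10)
bne start: taken
after and $t6, $t6, 6: $t6=0&6=0
after xor $t2, $t2, 8: $t2=1^8=9
after add $t1, $t1, 2: $t1=8+2=10
cmp $t1, 10  (cmp 10,10)
bne start: not taken
after sub $t6, $t2, 5: $t6=9-5=4
halt.
Total executed instructions: 25.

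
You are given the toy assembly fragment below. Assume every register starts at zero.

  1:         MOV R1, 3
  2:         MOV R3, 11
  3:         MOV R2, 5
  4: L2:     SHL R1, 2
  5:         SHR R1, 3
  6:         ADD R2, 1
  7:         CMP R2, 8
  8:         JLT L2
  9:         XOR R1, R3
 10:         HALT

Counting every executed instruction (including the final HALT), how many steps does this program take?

after MOV R1, 3: R1=3
after MOV R3, 11: R3=11
after MOV R2, 5: R2=5
after SHL R1, 2: R1=3<<2=12
after SHR R1, 3: R1=12>>3=1
after ADD R2, 1: R2=5+1=6
CMP R2, 8  (cmp 6,8)
JLT L2: taken
after SHL R1, 2: R1=1<<2=4
after SHR R1, 3: R1=4>>3=0
after ADD R2, 1: R2=6+1=7
CMP R2, 8  (cmp 7,8)
JLT L2: taken
after SHL R1, 2: R1=0<<2=0
after SHR R1, 3: R1=0>>3=0
after ADD R2, 1: R2=7+1=8
CMP R2, 8  (cmp 8,8)
JLT L2: not taken
after XOR R1, R3: R1=0^11=11
halt.
Total executed instructions: 20.

20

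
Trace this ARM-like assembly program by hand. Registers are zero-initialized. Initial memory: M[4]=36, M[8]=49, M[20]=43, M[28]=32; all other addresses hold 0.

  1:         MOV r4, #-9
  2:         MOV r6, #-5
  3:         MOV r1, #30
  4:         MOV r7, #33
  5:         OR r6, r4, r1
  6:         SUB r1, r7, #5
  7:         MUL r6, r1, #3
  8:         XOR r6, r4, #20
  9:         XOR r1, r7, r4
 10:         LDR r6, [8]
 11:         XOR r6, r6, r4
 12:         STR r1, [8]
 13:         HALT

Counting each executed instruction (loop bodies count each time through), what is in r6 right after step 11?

MOV r4, #-9 → r4=-9
MOV r6, #-5 → r6=-5
MOV r1, #30 → r1=30
MOV r7, #33 → r7=33
OR r6, r4, r1 → r6=(-9)|30=-1
SUB r1, r7, #5 → r1=33-5=28
MUL r6, r1, #3 → r6=28*3=84
XOR r6, r4, #20 → r6=(-9)^20=-29
XOR r1, r7, r4 → r1=33^(-9)=-42
LDR r6, [8] → r6=M[8]=49
XOR r6, r6, r4 → r6=49^(-9)=-58
After step 11: r6 = -58.

-58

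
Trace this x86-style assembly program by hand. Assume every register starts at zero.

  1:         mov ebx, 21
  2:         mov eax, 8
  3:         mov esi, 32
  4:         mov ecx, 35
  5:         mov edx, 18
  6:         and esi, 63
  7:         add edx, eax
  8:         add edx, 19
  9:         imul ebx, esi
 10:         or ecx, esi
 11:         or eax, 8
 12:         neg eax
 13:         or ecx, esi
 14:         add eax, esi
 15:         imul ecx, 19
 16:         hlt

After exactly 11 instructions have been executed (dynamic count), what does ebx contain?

mov ebx, 21 → ebx=21
mov eax, 8 → eax=8
mov esi, 32 → esi=32
mov ecx, 35 → ecx=35
mov edx, 18 → edx=18
and esi, 63 → esi=32&63=32
add edx, eax → edx=18+8=26
add edx, 19 → edx=26+19=45
imul ebx, esi → ebx=21*32=672
or ecx, esi → ecx=35|32=35
or eax, 8 → eax=8|8=8
After step 11: ebx = 672.

672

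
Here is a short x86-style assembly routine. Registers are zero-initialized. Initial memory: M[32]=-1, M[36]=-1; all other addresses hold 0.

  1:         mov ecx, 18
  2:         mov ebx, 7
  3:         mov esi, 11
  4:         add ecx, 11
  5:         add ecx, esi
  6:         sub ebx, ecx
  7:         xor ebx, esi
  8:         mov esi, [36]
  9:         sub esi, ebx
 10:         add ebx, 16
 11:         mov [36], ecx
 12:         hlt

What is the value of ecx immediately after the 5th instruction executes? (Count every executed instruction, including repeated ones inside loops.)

mov ecx, 18 → ecx=18
mov ebx, 7 → ebx=7
mov esi, 11 → esi=11
add ecx, 11 → ecx=18+11=29
add ecx, esi → ecx=29+11=40
After step 5: ecx = 40.

40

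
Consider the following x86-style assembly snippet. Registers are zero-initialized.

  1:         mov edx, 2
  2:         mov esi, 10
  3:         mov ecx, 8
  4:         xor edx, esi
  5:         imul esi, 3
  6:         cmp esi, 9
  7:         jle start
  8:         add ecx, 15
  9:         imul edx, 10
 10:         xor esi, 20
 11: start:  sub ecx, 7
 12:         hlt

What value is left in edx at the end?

after mov edx, 2: edx=2
after mov esi, 10: esi=10
after mov ecx, 8: ecx=8
after xor edx, esi: edx=2^10=8
after imul esi, 3: esi=10*3=30
cmp esi, 9  (cmp 30,9)
jle start: not taken
after add ecx, 15: ecx=8+15=23
after imul edx, 10: edx=8*10=80
after xor esi, 20: esi=30^20=10
after sub ecx, 7: ecx=23-7=16
halt.

80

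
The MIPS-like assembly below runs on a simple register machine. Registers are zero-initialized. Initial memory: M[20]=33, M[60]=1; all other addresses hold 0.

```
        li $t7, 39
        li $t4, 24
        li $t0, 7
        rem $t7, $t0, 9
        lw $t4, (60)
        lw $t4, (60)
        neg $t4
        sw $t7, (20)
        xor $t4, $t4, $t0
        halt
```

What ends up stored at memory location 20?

after li $t7, 39: $t7=39
after li $t4, 24: $t4=24
after li $t0, 7: $t0=7
after rem $t7, $t0, 9: $t7=7%9=7
after lw $t4, (60): $t4=M[60]=1
after lw $t4, (60): $t4=M[60]=1
after neg $t4: $t4=-(1)=-1
sw $t7, (20) → M[20]=7
after xor $t4, $t4, $t0: $t4=(-1)^7=-8
halt.

7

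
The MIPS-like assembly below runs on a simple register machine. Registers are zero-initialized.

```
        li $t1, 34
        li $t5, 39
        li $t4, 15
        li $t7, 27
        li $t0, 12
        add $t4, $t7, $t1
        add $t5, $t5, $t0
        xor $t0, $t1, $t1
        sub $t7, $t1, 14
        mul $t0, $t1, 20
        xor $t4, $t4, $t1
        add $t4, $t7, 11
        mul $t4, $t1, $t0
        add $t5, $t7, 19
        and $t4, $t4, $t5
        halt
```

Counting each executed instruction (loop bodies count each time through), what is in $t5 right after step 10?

51

li $t1, 34 → $t1=34
li $t5, 39 → $t5=39
li $t4, 15 → $t4=15
li $t7, 27 → $t7=27
li $t0, 12 → $t0=12
add $t4, $t7, $t1 → $t4=27+34=61
add $t5, $t5, $t0 → $t5=39+12=51
xor $t0, $t1, $t1 → $t0=34^34=0
sub $t7, $t1, 14 → $t7=34-14=20
mul $t0, $t1, 20 → $t0=34*20=680
After step 10: $t5 = 51.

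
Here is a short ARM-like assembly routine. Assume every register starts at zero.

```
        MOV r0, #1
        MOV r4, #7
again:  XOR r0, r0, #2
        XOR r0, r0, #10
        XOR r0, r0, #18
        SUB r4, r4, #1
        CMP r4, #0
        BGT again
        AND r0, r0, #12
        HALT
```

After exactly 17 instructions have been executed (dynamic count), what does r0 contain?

27

after MOV r0, #1: r0=1
after MOV r4, #7: r4=7
after XOR r0, r0, #2: r0=1^2=3
after XOR r0, r0, #10: r0=3^10=9
after XOR r0, r0, #18: r0=9^18=27
after SUB r4, r4, #1: r4=7-1=6
CMP r4, #0  (cmp 6,0)
BGT again: taken
after XOR r0, r0, #2: r0=27^2=25
after XOR r0, r0, #10: r0=25^10=19
after XOR r0, r0, #18: r0=19^18=1
after SUB r4, r4, #1: r4=6-1=5
CMP r4, #0  (cmp 5,0)
BGT again: taken
after XOR r0, r0, #2: r0=1^2=3
after XOR r0, r0, #10: r0=3^10=9
after XOR r0, r0, #18: r0=9^18=27
After step 17: r0 = 27.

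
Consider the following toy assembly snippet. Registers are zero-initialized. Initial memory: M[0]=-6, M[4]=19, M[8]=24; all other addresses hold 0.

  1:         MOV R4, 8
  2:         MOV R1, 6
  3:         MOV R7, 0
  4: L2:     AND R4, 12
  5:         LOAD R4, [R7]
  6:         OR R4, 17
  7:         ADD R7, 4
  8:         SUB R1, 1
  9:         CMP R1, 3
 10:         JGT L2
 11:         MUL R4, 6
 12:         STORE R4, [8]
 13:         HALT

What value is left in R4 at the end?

MOV R4, 8 → R4=8
MOV R1, 6 → R1=6
MOV R7, 0 → R7=0
AND R4, 12 → R4=8&12=8
LOAD R4, [R7] → R4=M[0]=-6
OR R4, 17 → R4=(-6)|17=-5
ADD R7, 4 → R7=0+4=4
SUB R1, 1 → R1=6-1=5
CMP R1, 3  (cmp 5,3)
JGT L2: taken
AND R4, 12 → R4=(-5)&12=8
LOAD R4, [R7] → R4=M[4]=19
OR R4, 17 → R4=19|17=19
ADD R7, 4 → R7=4+4=8
SUB R1, 1 → R1=5-1=4
CMP R1, 3  (cmp 4,3)
JGT L2: taken
AND R4, 12 → R4=19&12=0
LOAD R4, [R7] → R4=M[8]=24
OR R4, 17 → R4=24|17=25
ADD R7, 4 → R7=8+4=12
SUB R1, 1 → R1=4-1=3
CMP R1, 3  (cmp 3,3)
JGT L2: not taken
MUL R4, 6 → R4=25*6=150
STORE R4, [8] → M[8]=150
halt.

150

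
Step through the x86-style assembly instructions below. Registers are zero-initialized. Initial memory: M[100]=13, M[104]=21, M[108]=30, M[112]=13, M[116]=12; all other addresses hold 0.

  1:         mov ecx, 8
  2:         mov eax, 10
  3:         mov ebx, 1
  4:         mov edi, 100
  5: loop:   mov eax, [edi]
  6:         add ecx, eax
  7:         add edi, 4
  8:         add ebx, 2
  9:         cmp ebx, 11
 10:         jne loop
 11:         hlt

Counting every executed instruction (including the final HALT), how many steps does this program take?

35

mov ecx, 8 → ecx=8
mov eax, 10 → eax=10
mov ebx, 1 → ebx=1
mov edi, 100 → edi=100
mov eax, [edi] → eax=M[100]=13
add ecx, eax → ecx=8+13=21
add edi, 4 → edi=100+4=104
add ebx, 2 → ebx=1+2=3
cmp ebx, 11  (cmp 3,11)
jne loop: taken
mov eax, [edi] → eax=M[104]=21
add ecx, eax → ecx=21+21=42
add edi, 4 → edi=104+4=108
add ebx, 2 → ebx=3+2=5
cmp ebx, 11  (cmp 5,11)
jne loop: taken
mov eax, [edi] → eax=M[108]=30
add ecx, eax → ecx=42+30=72
add edi, 4 → edi=108+4=112
add ebx, 2 → ebx=5+2=7
cmp ebx, 11  (cmp 7,11)
jne loop: taken
mov eax, [edi] → eax=M[112]=13
add ecx, eax → ecx=72+13=85
add edi, 4 → edi=112+4=116
add ebx, 2 → ebx=7+2=9
cmp ebx, 11  (cmp 9,11)
jne loop: taken
mov eax, [edi] → eax=M[116]=12
add ecx, eax → ecx=85+12=97
add edi, 4 → edi=116+4=120
add ebx, 2 → ebx=9+2=11
cmp ebx, 11  (cmp 11,11)
jne loop: not taken
halt.
Total executed instructions: 35.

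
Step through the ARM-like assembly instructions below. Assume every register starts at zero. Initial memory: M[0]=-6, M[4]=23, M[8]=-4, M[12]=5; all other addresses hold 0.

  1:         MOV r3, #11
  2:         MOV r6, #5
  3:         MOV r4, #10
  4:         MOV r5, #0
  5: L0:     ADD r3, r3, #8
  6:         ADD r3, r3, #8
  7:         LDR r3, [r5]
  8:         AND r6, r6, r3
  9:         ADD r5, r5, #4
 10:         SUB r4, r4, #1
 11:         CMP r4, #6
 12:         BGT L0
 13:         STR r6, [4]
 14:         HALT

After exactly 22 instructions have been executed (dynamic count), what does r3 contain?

MOV r3, #11 → r3=11
MOV r6, #5 → r6=5
MOV r4, #10 → r4=10
MOV r5, #0 → r5=0
ADD r3, r3, #8 → r3=11+8=19
ADD r3, r3, #8 → r3=19+8=27
LDR r3, [r5] → r3=M[0]=-6
AND r6, r6, r3 → r6=5&(-6)=0
ADD r5, r5, #4 → r5=0+4=4
SUB r4, r4, #1 → r4=10-1=9
CMP r4, #6  (cmp 9,6)
BGT L0: taken
ADD r3, r3, #8 → r3=(-6)+8=2
ADD r3, r3, #8 → r3=2+8=10
LDR r3, [r5] → r3=M[4]=23
AND r6, r6, r3 → r6=0&23=0
ADD r5, r5, #4 → r5=4+4=8
SUB r4, r4, #1 → r4=9-1=8
CMP r4, #6  (cmp 8,6)
BGT L0: taken
ADD r3, r3, #8 → r3=23+8=31
ADD r3, r3, #8 → r3=31+8=39
After step 22: r3 = 39.

39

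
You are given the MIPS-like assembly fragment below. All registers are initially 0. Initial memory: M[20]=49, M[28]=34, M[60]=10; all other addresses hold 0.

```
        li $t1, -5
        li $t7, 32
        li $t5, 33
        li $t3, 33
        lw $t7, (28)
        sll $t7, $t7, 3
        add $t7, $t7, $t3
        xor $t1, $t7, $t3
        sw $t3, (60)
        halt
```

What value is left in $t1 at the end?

after li $t1, -5: $t1=-5
after li $t7, 32: $t7=32
after li $t5, 33: $t5=33
after li $t3, 33: $t3=33
after lw $t7, (28): $t7=M[28]=34
after sll $t7, $t7, 3: $t7=34<<3=272
after add $t7, $t7, $t3: $t7=272+33=305
after xor $t1, $t7, $t3: $t1=305^33=272
sw $t3, (60) → M[60]=33
halt.

272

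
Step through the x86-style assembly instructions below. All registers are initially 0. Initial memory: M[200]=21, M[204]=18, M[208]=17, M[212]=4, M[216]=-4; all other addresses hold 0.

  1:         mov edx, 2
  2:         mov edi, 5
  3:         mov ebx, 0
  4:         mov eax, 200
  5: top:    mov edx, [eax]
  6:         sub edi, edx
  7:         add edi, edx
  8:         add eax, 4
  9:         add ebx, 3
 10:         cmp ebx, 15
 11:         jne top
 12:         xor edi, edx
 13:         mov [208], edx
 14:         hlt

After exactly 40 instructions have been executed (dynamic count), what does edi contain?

mov edx, 2 → edx=2
mov edi, 5 → edi=5
mov ebx, 0 → ebx=0
mov eax, 200 → eax=200
mov edx, [eax] → edx=M[200]=21
sub edi, edx → edi=5-21=-16
add edi, edx → edi=(-16)+21=5
add eax, 4 → eax=200+4=204
add ebx, 3 → ebx=0+3=3
cmp ebx, 15  (cmp 3,15)
jne top: taken
mov edx, [eax] → edx=M[204]=18
sub edi, edx → edi=5-18=-13
add edi, edx → edi=(-13)+18=5
add eax, 4 → eax=204+4=208
add ebx, 3 → ebx=3+3=6
cmp ebx, 15  (cmp 6,15)
jne top: taken
mov edx, [eax] → edx=M[208]=17
sub edi, edx → edi=5-17=-12
add edi, edx → edi=(-12)+17=5
add eax, 4 → eax=208+4=212
add ebx, 3 → ebx=6+3=9
cmp ebx, 15  (cmp 9,15)
jne top: taken
mov edx, [eax] → edx=M[212]=4
sub edi, edx → edi=5-4=1
add edi, edx → edi=1+4=5
add eax, 4 → eax=212+4=216
add ebx, 3 → ebx=9+3=12
cmp ebx, 15  (cmp 12,15)
jne top: taken
mov edx, [eax] → edx=M[216]=-4
sub edi, edx → edi=5-(-4)=9
add edi, edx → edi=9+(-4)=5
add eax, 4 → eax=216+4=220
add ebx, 3 → ebx=12+3=15
cmp ebx, 15  (cmp 15,15)
jne top: not taken
xor edi, edx → edi=5^(-4)=-7
After step 40: edi = -7.

-7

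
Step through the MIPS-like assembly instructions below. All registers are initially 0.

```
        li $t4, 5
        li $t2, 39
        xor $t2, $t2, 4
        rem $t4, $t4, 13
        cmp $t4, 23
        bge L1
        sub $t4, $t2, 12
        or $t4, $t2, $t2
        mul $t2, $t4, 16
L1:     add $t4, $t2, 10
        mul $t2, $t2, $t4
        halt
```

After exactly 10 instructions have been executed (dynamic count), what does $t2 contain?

$t4=5
$t2=39
$t2=39^4=35
$t4=5%13=5
cmp $t4, 23  (cmp 5,23)
bge L1: not taken
$t4=35-12=23
$t4=35|35=35
$t2=35*16=560
$t4=560+10=570
After step 10: $t2 = 560.

560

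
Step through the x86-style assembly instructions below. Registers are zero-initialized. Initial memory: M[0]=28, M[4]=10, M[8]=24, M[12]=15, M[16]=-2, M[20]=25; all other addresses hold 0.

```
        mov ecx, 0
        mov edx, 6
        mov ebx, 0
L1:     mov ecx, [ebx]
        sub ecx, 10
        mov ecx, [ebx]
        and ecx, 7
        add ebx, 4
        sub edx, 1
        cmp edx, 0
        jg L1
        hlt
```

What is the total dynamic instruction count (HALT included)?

mov ecx, 0 → ecx=0
mov edx, 6 → edx=6
mov ebx, 0 → ebx=0
mov ecx, [ebx] → ecx=M[0]=28
sub ecx, 10 → ecx=28-10=18
mov ecx, [ebx] → ecx=M[0]=28
and ecx, 7 → ecx=28&7=4
add ebx, 4 → ebx=0+4=4
sub edx, 1 → edx=6-1=5
cmp edx, 0  (cmp 5,0)
jg L1: taken
mov ecx, [ebx] → ecx=M[4]=10
sub ecx, 10 → ecx=10-10=0
mov ecx, [ebx] → ecx=M[4]=10
and ecx, 7 → ecx=10&7=2
add ebx, 4 → ebx=4+4=8
sub edx, 1 → edx=5-1=4
cmp edx, 0  (cmp 4,0)
jg L1: taken
mov ecx, [ebx] → ecx=M[8]=24
sub ecx, 10 → ecx=24-10=14
mov ecx, [ebx] → ecx=M[8]=24
and ecx, 7 → ecx=24&7=0
add ebx, 4 → ebx=8+4=12
sub edx, 1 → edx=4-1=3
cmp edx, 0  (cmp 3,0)
jg L1: taken
mov ecx, [ebx] → ecx=M[12]=15
sub ecx, 10 → ecx=15-10=5
mov ecx, [ebx] → ecx=M[12]=15
and ecx, 7 → ecx=15&7=7
add ebx, 4 → ebx=12+4=16
sub edx, 1 → edx=3-1=2
cmp edx, 0  (cmp 2,0)
jg L1: taken
mov ecx, [ebx] → ecx=M[16]=-2
sub ecx, 10 → ecx=(-2)-10=-12
mov ecx, [ebx] → ecx=M[16]=-2
and ecx, 7 → ecx=(-2)&7=6
add ebx, 4 → ebx=16+4=20
sub edx, 1 → edx=2-1=1
cmp edx, 0  (cmp 1,0)
jg L1: taken
mov ecx, [ebx] → ecx=M[20]=25
sub ecx, 10 → ecx=25-10=15
mov ecx, [ebx] → ecx=M[20]=25
and ecx, 7 → ecx=25&7=1
add ebx, 4 → ebx=20+4=24
sub edx, 1 → edx=1-1=0
cmp edx, 0  (cmp 0,0)
jg L1: not taken
halt.
Total executed instructions: 52.

52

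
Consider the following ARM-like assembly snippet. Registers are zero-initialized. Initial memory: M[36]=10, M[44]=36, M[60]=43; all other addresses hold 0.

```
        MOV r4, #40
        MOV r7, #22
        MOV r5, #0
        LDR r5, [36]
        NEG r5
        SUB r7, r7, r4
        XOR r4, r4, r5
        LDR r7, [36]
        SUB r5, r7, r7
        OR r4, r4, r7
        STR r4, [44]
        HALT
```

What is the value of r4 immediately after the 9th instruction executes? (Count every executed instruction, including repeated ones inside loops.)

-34

r4=40
r7=22
r5=0
r5=M[36]=10
r5=-(10)=-10
r7=22-40=-18
r4=40^(-10)=-34
r7=M[36]=10
r5=10-10=0
After step 9: r4 = -34.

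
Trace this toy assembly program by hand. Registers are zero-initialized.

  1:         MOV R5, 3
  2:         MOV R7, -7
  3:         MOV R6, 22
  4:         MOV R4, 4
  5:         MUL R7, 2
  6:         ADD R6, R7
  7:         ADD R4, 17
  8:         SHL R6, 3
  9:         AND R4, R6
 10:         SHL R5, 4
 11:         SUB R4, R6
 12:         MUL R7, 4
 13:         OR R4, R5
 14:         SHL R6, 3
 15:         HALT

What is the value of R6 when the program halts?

MOV R5, 3 → R5=3
MOV R7, -7 → R7=-7
MOV R6, 22 → R6=22
MOV R4, 4 → R4=4
MUL R7, 2 → R7=(-7)*2=-14
ADD R6, R7 → R6=22+(-14)=8
ADD R4, 17 → R4=4+17=21
SHL R6, 3 → R6=8<<3=64
AND R4, R6 → R4=21&64=0
SHL R5, 4 → R5=3<<4=48
SUB R4, R6 → R4=0-64=-64
MUL R7, 4 → R7=(-14)*4=-56
OR R4, R5 → R4=(-64)|48=-16
SHL R6, 3 → R6=64<<3=512
halt.

512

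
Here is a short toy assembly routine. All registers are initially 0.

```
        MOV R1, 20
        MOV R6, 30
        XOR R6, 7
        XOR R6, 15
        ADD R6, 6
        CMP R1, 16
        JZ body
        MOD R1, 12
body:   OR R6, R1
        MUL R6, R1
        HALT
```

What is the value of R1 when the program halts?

MOV R1, 20 → R1=20
MOV R6, 30 → R6=30
XOR R6, 7 → R6=30^7=25
XOR R6, 15 → R6=25^15=22
ADD R6, 6 → R6=22+6=28
CMP R1, 16  (cmp 20,16)
JZ body: not taken
MOD R1, 12 → R1=20%12=8
OR R6, R1 → R6=28|8=28
MUL R6, R1 → R6=28*8=224
halt.

8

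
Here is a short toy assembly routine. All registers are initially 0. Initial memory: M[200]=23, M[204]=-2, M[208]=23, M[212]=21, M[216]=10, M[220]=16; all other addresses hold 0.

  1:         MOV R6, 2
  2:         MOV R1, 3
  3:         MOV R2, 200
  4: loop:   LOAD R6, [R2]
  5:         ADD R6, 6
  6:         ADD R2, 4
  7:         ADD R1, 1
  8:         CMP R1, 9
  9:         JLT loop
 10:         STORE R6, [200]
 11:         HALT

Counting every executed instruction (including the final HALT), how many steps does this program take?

R6=2
R1=3
R2=200
R6=M[200]=23
R6=23+6=29
R2=200+4=204
R1=3+1=4
CMP R1, 9  (cmp 4,9)
JLT loop: taken
R6=M[204]=-2
R6=(-2)+6=4
R2=204+4=208
R1=4+1=5
CMP R1, 9  (cmp 5,9)
JLT loop: taken
R6=M[208]=23
R6=23+6=29
R2=208+4=212
R1=5+1=6
CMP R1, 9  (cmp 6,9)
JLT loop: taken
R6=M[212]=21
R6=21+6=27
R2=212+4=216
R1=6+1=7
CMP R1, 9  (cmp 7,9)
JLT loop: taken
R6=M[216]=10
R6=10+6=16
R2=216+4=220
R1=7+1=8
CMP R1, 9  (cmp 8,9)
JLT loop: taken
R6=M[220]=16
R6=16+6=22
R2=220+4=224
R1=8+1=9
CMP R1, 9  (cmp 9,9)
JLT loop: not taken
STORE R6, [200] → M[200]=22
halt.
Total executed instructions: 41.

41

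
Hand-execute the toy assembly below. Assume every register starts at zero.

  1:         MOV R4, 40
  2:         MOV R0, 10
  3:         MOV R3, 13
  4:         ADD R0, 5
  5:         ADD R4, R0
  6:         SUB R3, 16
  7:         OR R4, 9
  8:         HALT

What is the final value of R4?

63

after MOV R4, 40: R4=40
after MOV R0, 10: R0=10
after MOV R3, 13: R3=13
after ADD R0, 5: R0=10+5=15
after ADD R4, R0: R4=40+15=55
after SUB R3, 16: R3=13-16=-3
after OR R4, 9: R4=55|9=63
halt.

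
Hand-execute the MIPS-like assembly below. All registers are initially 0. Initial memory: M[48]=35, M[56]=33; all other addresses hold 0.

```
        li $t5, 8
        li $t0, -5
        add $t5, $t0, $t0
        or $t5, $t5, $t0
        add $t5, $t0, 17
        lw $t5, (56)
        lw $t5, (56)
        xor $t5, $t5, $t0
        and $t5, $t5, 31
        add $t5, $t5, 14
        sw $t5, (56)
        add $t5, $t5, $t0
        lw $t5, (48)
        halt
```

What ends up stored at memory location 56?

li $t5, 8 → $t5=8
li $t0, -5 → $t0=-5
add $t5, $t0, $t0 → $t5=(-5)+(-5)=-10
or $t5, $t5, $t0 → $t5=(-10)|(-5)=-1
add $t5, $t0, 17 → $t5=(-5)+17=12
lw $t5, (56) → $t5=M[56]=33
lw $t5, (56) → $t5=M[56]=33
xor $t5, $t5, $t0 → $t5=33^(-5)=-38
and $t5, $t5, 31 → $t5=(-38)&31=26
add $t5, $t5, 14 → $t5=26+14=40
sw $t5, (56) → M[56]=40
add $t5, $t5, $t0 → $t5=40+(-5)=35
lw $t5, (48) → $t5=M[48]=35
halt.

40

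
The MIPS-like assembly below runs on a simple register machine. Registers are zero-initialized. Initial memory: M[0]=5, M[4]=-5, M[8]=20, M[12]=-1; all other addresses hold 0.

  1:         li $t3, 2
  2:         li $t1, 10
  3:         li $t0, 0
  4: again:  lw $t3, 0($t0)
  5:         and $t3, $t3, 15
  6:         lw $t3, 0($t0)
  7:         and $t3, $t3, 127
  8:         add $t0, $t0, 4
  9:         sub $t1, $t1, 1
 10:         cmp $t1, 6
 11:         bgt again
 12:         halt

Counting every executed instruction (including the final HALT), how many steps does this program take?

36

after li $t3, 2: $t3=2
after li $t1, 10: $t1=10
after li $t0, 0: $t0=0
after lw $t3, 0($t0): $t3=M[0]=5
after and $t3, $t3, 15: $t3=5&15=5
after lw $t3, 0($t0): $t3=M[0]=5
after and $t3, $t3, 127: $t3=5&127=5
after add $t0, $t0, 4: $t0=0+4=4
after sub $t1, $t1, 1: $t1=10-1=9
cmp $t1, 6  (cmp 9,6)
bgt again: taken
after lw $t3, 0($t0): $t3=M[4]=-5
after and $t3, $t3, 15: $t3=(-5)&15=11
after lw $t3, 0($t0): $t3=M[4]=-5
after and $t3, $t3, 127: $t3=(-5)&127=123
after add $t0, $t0, 4: $t0=4+4=8
after sub $t1, $t1, 1: $t1=9-1=8
cmp $t1, 6  (cmp 8,6)
bgt again: taken
after lw $t3, 0($t0): $t3=M[8]=20
after and $t3, $t3, 15: $t3=20&15=4
after lw $t3, 0($t0): $t3=M[8]=20
after and $t3, $t3, 127: $t3=20&127=20
after add $t0, $t0, 4: $t0=8+4=12
after sub $t1, $t1, 1: $t1=8-1=7
cmp $t1, 6  (cmp 7,6)
bgt again: taken
after lw $t3, 0($t0): $t3=M[12]=-1
after and $t3, $t3, 15: $t3=(-1)&15=15
after lw $t3, 0($t0): $t3=M[12]=-1
after and $t3, $t3, 127: $t3=(-1)&127=127
after add $t0, $t0, 4: $t0=12+4=16
after sub $t1, $t1, 1: $t1=7-1=6
cmp $t1, 6  (cmp 6,6)
bgt again: not taken
halt.
Total executed instructions: 36.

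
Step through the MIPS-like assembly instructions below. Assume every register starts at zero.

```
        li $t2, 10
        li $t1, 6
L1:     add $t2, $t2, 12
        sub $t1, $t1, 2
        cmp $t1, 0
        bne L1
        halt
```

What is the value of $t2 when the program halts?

$t2=10
$t1=6
$t2=10+12=22
$t1=6-2=4
cmp $t1, 0  (cmp 4,0)
bne L1: taken
$t2=22+12=34
$t1=4-2=2
cmp $t1, 0  (cmp 2,0)
bne L1: taken
$t2=34+12=46
$t1=2-2=0
cmp $t1, 0  (cmp 0,0)
bne L1: not taken
halt.

46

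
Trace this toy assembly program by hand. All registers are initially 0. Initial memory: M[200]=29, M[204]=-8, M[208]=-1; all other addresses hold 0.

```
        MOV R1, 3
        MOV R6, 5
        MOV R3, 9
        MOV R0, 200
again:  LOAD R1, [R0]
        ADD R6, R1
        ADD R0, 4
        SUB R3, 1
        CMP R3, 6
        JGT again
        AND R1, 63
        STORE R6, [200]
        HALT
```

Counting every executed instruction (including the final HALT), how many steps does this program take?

25

R1=3
R6=5
R3=9
R0=200
R1=M[200]=29
R6=5+29=34
R0=200+4=204
R3=9-1=8
CMP R3, 6  (cmp 8,6)
JGT again: taken
R1=M[204]=-8
R6=34+(-8)=26
R0=204+4=208
R3=8-1=7
CMP R3, 6  (cmp 7,6)
JGT again: taken
R1=M[208]=-1
R6=26+(-1)=25
R0=208+4=212
R3=7-1=6
CMP R3, 6  (cmp 6,6)
JGT again: not taken
R1=(-1)&63=63
STORE R6, [200] → M[200]=25
halt.
Total executed instructions: 25.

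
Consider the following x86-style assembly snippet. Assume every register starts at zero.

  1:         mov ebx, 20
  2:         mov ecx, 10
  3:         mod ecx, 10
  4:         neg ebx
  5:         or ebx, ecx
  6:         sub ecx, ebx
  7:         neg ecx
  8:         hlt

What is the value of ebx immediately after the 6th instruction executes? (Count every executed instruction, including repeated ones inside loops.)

ebx=20
ecx=10
ecx=10%10=0
ebx=-(20)=-20
ebx=(-20)|0=-20
ecx=0-(-20)=20
After step 6: ebx = -20.

-20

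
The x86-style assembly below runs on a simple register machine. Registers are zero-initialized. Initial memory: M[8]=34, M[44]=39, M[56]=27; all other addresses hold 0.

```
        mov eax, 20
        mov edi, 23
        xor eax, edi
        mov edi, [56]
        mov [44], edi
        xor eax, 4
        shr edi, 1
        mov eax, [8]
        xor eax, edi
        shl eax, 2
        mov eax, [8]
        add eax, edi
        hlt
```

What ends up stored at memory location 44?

27

mov eax, 20 → eax=20
mov edi, 23 → edi=23
xor eax, edi → eax=20^23=3
mov edi, [56] → edi=M[56]=27
mov [44], edi → M[44]=27
xor eax, 4 → eax=3^4=7
shr edi, 1 → edi=27>>1=13
mov eax, [8] → eax=M[8]=34
xor eax, edi → eax=34^13=47
shl eax, 2 → eax=47<<2=188
mov eax, [8] → eax=M[8]=34
add eax, edi → eax=34+13=47
halt.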